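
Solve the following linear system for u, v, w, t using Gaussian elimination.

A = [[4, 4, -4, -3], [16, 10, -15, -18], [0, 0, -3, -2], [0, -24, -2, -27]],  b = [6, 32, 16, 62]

(-4, 0, -4, -2)

Forward elimination on [A|b]:
R2 <- R2 - (4)*R1:  [  0  -6   1  -6   8 ]
R4 <- R4 - (4)*R2:  [  0   0  -6  -3  30 ]
R4 <- R4 - (2)*R3:  [  0   0   0   1  -2 ]
Row echelon form:
[ 4   4  -4  -3  |   6 ]
[ 0  -6   1  -6  |   8 ]
[ 0   0  -3  -2  |  16 ]
[ 0   0   0   1  |  -2 ]
Back-substitution:
t = (-2) / 1 = -2
w = (16 - (-2)*(-2)) / -3 = -4
v = (8 - (1)*(-4) - (-6)*(-2)) / -6 = 0
u = (6 - (4)*(0) - (-4)*(-4) - (-3)*(-2)) / 4 = -4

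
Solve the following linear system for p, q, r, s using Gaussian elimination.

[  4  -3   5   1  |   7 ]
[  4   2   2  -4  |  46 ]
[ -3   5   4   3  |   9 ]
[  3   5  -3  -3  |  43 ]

(4, 5, 2, -4)

Forward elimination on [A|b]:
R2 <- R2 - (1)*R1:  [  0   5  -3  -5  39 ]
R3 <- R3 - (-3/4)*R1:  [    0  11/4  31/4  15/4  57/4 ]
R4 <- R4 - (3/4)*R1:  [     0   29/4  -27/4  -15/4  151/4 ]
R3 <- R3 - (11/20)*R2:  [     0      0   47/5   13/2  -36/5 ]
R4 <- R4 - (29/20)*R2:  [     0      0  -12/5    7/2  -94/5 ]
R4 <- R4 - (-12/47)*R3:  [       0        0        0   485/94  -970/47 ]
Row echelon form:
[ 4  -3     5       1  |        7 ]
[ 0   5    -3      -5  |       39 ]
[ 0   0  47/5    13/2  |    -36/5 ]
[ 0   0     0  485/94  |  -970/47 ]
Back-substitution:
s = (-970/47) / (485/94) = -4
r = (-36/5 - (13/2)*(-4)) / (47/5) = 2
q = (39 - (-3)*(2) - (-5)*(-4)) / 5 = 5
p = (7 - (-3)*(5) - (5)*(2) - (1)*(-4)) / 4 = 4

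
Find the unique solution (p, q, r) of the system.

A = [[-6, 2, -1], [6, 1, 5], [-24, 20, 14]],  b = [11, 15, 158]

(-2, 2, 5)

Forward elimination on [A|b]:
R2 <- R2 - (-1)*R1:  [  0   3   4  26 ]
R3 <- R3 - (4)*R1:  [   0   12   18  114 ]
R3 <- R3 - (4)*R2:  [  0   0   2  10 ]
Row echelon form:
[ -6  2  -1  |  11 ]
[  0  3   4  |  26 ]
[  0  0   2  |  10 ]
Back-substitution:
r = (10) / 2 = 5
q = (26 - (4)*(5)) / 3 = 2
p = (11 - (2)*(2) - (-1)*(5)) / -6 = -2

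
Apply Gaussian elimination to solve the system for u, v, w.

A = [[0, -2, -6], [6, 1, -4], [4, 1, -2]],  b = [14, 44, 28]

Forward elimination on [A|b]:
R1 <-> R2   (pivot in column 1 was zero)
[ 6   1  -4  44 ]
[ 0  -2  -6  14 ]
[ 4   1  -2  28 ]
R3 <- R3 - (2/3)*R1:  [    0   1/3   2/3  -4/3 ]
R3 <- R3 - (-1/6)*R2:  [    0     0  -1/3     1 ]
Row echelon form:
[ 6   1    -4  |  44 ]
[ 0  -2    -6  |  14 ]
[ 0   0  -1/3  |   1 ]
Back-substitution:
w = (1) / (-1/3) = -3
v = (14 - (-6)*(-3)) / -2 = 2
u = (44 - (1)*(2) - (-4)*(-3)) / 6 = 5

(5, 2, -3)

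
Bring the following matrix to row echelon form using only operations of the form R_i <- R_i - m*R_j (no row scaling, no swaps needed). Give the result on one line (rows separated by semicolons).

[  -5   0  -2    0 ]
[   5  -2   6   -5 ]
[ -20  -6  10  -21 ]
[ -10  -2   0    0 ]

REF = [-5 0 -2 0; 0 -2 4 -5; 0 0 6 -6; 0 0 0 5]

Forward elimination:
R2 <- R2 - (-1)*R1:  [  0  -2   4  -5 ]
R3 <- R3 - (4)*R1:  [   0   -6   18  -21 ]
R4 <- R4 - (2)*R1:  [  0  -2   4   0 ]
R3 <- R3 - (3)*R2:  [  0   0   6  -6 ]
R4 <- R4 - (1)*R2:  [ 0  0  0  5 ]
Row echelon form:
[ -5   0  -2   0 ]
[  0  -2   4  -5 ]
[  0   0   6  -6 ]
[  0   0   0   5 ]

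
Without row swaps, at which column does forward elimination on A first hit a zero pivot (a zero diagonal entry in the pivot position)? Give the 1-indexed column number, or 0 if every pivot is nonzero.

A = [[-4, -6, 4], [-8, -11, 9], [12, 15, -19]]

Naive forward elimination:
R2 <- R2 - (2)*R1:  [ 0  1  1 ]
R3 <- R3 - (-3)*R1:  [  0  -3  -7 ]
R3 <- R3 - (-3)*R2:  [  0   0  -4 ]
All pivots nonzero; naive elimination completes without hitting a zero pivot.

first zero-pivot column = 0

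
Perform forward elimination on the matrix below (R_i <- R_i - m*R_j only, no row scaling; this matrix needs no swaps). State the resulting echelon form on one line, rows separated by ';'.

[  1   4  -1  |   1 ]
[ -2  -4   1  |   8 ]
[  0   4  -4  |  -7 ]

Forward elimination:
R2 <- R2 - (-2)*R1:  [  0   4  -1  10 ]
R3 <- R3 - (1)*R2:  [   0    0   -3  -17 ]
Row echelon form:
[ 1  4  -1  |    1 ]
[ 0  4  -1  |   10 ]
[ 0  0  -3  |  -17 ]

REF = [1 4 -1 1; 0 4 -1 10; 0 0 -3 -17]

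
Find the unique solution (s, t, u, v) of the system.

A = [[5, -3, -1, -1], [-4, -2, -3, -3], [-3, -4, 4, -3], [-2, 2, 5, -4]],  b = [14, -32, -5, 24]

Forward elimination on [A|b]:
R2 <- R2 - (-4/5)*R1:  [      0   -22/5   -19/5   -19/5  -104/5 ]
R3 <- R3 - (-3/5)*R1:  [     0  -29/5   17/5  -18/5   17/5 ]
R4 <- R4 - (-2/5)*R1:  [     0    4/5   23/5  -22/5  148/5 ]
R3 <- R3 - (29/22)*R2:  [      0       0  185/22   31/22  339/11 ]
R4 <- R4 - (-2/11)*R2:  [      0       0   43/11  -56/11  284/11 ]
R4 <- R4 - (86/185)*R3:  [         0          0          0  -1063/185   2126/185 ]
Row echelon form:
[ 5     -3      -1         -1  |        14 ]
[ 0  -22/5   -19/5      -19/5  |    -104/5 ]
[ 0      0  185/22      31/22  |    339/11 ]
[ 0      0       0  -1063/185  |  2126/185 ]
Back-substitution:
v = (2126/185) / (-1063/185) = -2
u = (339/11 - (31/22)*(-2)) / (185/22) = 4
t = (-104/5 - (-19/5)*(4) - (-19/5)*(-2)) / (-22/5) = 3
s = (14 - (-3)*(3) - (-1)*(4) - (-1)*(-2)) / 5 = 5

(5, 3, 4, -2)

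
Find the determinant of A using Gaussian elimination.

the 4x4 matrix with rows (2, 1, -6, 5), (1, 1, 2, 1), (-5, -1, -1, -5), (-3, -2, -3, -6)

Forward elimination:
R2 <- R2 - (1/2)*R1:  [    0   1/2     5  -3/2 ]
R3 <- R3 - (-5/2)*R1:  [    0   3/2   -16  15/2 ]
R4 <- R4 - (-3/2)*R1:  [    0  -1/2   -12   3/2 ]
R3 <- R3 - (3)*R2:  [   0    0  -31   12 ]
R4 <- R4 - (-1)*R2:  [  0   0  -7   0 ]
R4 <- R4 - (7/31)*R3:  [      0       0       0  -84/31 ]
Upper-triangular form:
[ 2    1   -6       5 ]
[ 0  1/2    5    -3/2 ]
[ 0    0  -31      12 ]
[ 0    0    0  -84/31 ]
det(A) = (-1)^0 * (2) * (1/2) * (-31) * (-84/31) = 84  (0 row swaps -> sign +1)

det(A) = 84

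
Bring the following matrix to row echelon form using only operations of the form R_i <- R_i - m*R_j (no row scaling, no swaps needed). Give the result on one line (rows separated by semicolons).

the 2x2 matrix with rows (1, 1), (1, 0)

Forward elimination:
R2 <- R2 - (1)*R1:  [  0  -1 ]
Row echelon form:
[ 1   1 ]
[ 0  -1 ]

REF = [1 1; 0 -1]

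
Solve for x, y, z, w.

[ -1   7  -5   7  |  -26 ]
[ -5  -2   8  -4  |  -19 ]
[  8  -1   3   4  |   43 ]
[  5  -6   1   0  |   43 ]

(5, -3, 0, 0)

Forward elimination on [A|b]:
R2 <- R2 - (5)*R1:  [   0  -37   33  -39  111 ]
R3 <- R3 - (-8)*R1:  [    0    55   -37    60  -165 ]
R4 <- R4 - (-5)*R1:  [   0   29  -24   35  -87 ]
R3 <- R3 - (-55/37)*R2:  [      0       0  446/37   75/37       0 ]
R4 <- R4 - (-29/37)*R2:  [      0       0   69/37  164/37       0 ]
R4 <- R4 - (69/446)*R3:  [        0         0         0  1837/446         0 ]
Row echelon form:
[ -1    7      -5         7  |  -26 ]
[  0  -37      33       -39  |  111 ]
[  0    0  446/37     75/37  |    0 ]
[  0    0       0  1837/446  |    0 ]
Back-substitution:
w = (0) / (1837/446) = 0
z = (0 - (75/37)*(0)) / (446/37) = 0
y = (111 - (33)*(0) - (-39)*(0)) / -37 = -3
x = (-26 - (7)*(-3) - (-5)*(0) - (7)*(0)) / -1 = 5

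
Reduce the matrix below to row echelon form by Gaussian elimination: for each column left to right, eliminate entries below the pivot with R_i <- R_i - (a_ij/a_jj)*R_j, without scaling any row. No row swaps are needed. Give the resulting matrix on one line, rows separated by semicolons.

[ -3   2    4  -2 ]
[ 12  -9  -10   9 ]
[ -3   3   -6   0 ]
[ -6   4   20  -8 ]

REF = [-3 2 4 -2; 0 -1 6 1; 0 0 -4 3; 0 0 0 5]

Forward elimination:
R2 <- R2 - (-4)*R1:  [  0  -1   6   1 ]
R3 <- R3 - (1)*R1:  [   0    1  -10    2 ]
R4 <- R4 - (2)*R1:  [  0   0  12  -4 ]
R3 <- R3 - (-1)*R2:  [  0   0  -4   3 ]
R4 <- R4 - (-3)*R3:  [ 0  0  0  5 ]
Row echelon form:
[ -3   2   4  -2 ]
[  0  -1   6   1 ]
[  0   0  -4   3 ]
[  0   0   0   5 ]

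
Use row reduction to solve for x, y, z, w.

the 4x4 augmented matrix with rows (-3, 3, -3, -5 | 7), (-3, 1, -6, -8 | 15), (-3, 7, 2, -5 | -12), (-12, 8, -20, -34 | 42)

Forward elimination on [A|b]:
R2 <- R2 - (1)*R1:  [  0  -2  -3  -3   8 ]
R3 <- R3 - (1)*R1:  [   0    4    5    0  -19 ]
R4 <- R4 - (4)*R1:  [   0   -4   -8  -14   14 ]
R3 <- R3 - (-2)*R2:  [  0   0  -1  -6  -3 ]
R4 <- R4 - (2)*R2:  [  0   0  -2  -8  -2 ]
R4 <- R4 - (2)*R3:  [ 0  0  0  4  4 ]
Row echelon form:
[ -3   3  -3  -5  |   7 ]
[  0  -2  -3  -3  |   8 ]
[  0   0  -1  -6  |  -3 ]
[  0   0   0   4  |   4 ]
Back-substitution:
w = (4) / 4 = 1
z = (-3 - (-6)*(1)) / -1 = -3
y = (8 - (-3)*(-3) - (-3)*(1)) / -2 = -1
x = (7 - (3)*(-1) - (-3)*(-3) - (-5)*(1)) / -3 = -2

(-2, -1, -3, 1)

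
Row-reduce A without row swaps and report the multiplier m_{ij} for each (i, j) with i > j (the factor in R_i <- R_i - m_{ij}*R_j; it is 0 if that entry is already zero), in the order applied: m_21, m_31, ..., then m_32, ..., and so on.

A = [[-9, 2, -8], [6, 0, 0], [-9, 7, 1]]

Forward elimination:
R2 <- R2 - (-2/3)*R1:  [     0    4/3  -16/3 ]
R3 <- R3 - (1)*R1:  [ 0  5  9 ]
R3 <- R3 - (15/4)*R2:  [  0   0  29 ]
Multipliers (in order of application): m_{21} = -2/3, m_{31} = 1, m_{32} = 15/4

multipliers: -2/3, 1, 15/4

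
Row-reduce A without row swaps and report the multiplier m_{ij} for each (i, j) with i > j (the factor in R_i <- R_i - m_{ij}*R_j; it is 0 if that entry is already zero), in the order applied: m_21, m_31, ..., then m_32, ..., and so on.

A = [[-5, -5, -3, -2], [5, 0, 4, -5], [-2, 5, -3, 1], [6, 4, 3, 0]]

multipliers: -1, 2/5, -6/5, -7/5, 2/5, 5/2

Forward elimination:
R2 <- R2 - (-1)*R1:  [  0  -5   1  -7 ]
R3 <- R3 - (2/5)*R1:  [    0     7  -9/5   9/5 ]
R4 <- R4 - (-6/5)*R1:  [     0     -2   -3/5  -12/5 ]
R3 <- R3 - (-7/5)*R2:  [    0     0  -2/5    -8 ]
R4 <- R4 - (2/5)*R2:  [   0    0   -1  2/5 ]
R4 <- R4 - (5/2)*R3:  [     0      0      0  102/5 ]
Multipliers (in order of application): m_{21} = -1, m_{31} = 2/5, m_{41} = -6/5, m_{32} = -7/5, m_{42} = 2/5, m_{43} = 5/2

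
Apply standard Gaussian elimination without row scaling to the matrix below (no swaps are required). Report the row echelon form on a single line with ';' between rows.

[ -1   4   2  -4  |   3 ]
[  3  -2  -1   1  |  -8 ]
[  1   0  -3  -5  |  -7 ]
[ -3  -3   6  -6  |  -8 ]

Forward elimination:
R2 <- R2 - (-3)*R1:  [   0   10    5  -11    1 ]
R3 <- R3 - (-1)*R1:  [  0   4  -1  -9  -4 ]
R4 <- R4 - (3)*R1:  [   0  -15    0    6  -17 ]
R3 <- R3 - (2/5)*R2:  [     0      0     -3  -23/5  -22/5 ]
R4 <- R4 - (-3/2)*R2:  [     0      0   15/2  -21/2  -31/2 ]
R4 <- R4 - (-5/2)*R3:  [     0      0      0    -22  -53/2 ]
Row echelon form:
[ -1   4   2     -4  |      3 ]
[  0  10   5    -11  |      1 ]
[  0   0  -3  -23/5  |  -22/5 ]
[  0   0   0    -22  |  -53/2 ]

REF = [-1 4 2 -4 3; 0 10 5 -11 1; 0 0 -3 -23/5 -22/5; 0 0 0 -22 -53/2]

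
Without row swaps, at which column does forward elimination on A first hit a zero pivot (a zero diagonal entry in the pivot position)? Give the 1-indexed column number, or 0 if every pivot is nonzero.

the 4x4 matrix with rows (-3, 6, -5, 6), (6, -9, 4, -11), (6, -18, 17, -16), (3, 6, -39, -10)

Naive forward elimination:
R2 <- R2 - (-2)*R1:  [  0   3  -6   1 ]
R3 <- R3 - (-2)*R1:  [  0  -6   7  -4 ]
R4 <- R4 - (-1)*R1:  [   0   12  -44   -4 ]
R3 <- R3 - (-2)*R2:  [  0   0  -5  -2 ]
R4 <- R4 - (4)*R2:  [   0    0  -20   -8 ]
R4 <- R4 - (4)*R3:  [ 0  0  0  0 ]
Matrix at this point:
[ -3  6  -5   6 ]
[  0  3  -6   1 ]
[  0  0  -5  -2 ]
[  0  0   0   0 ]
Pivot entry (4,4) in the last row is zero and there are no rows below to swap with -> zero pivot in column 4 (A is singular).

first zero-pivot column = 4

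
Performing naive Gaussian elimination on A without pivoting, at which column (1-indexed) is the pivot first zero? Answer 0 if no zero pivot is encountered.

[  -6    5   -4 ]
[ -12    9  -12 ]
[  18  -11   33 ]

first zero-pivot column = 0

Naive forward elimination:
R2 <- R2 - (2)*R1:  [  0  -1  -4 ]
R3 <- R3 - (-3)*R1:  [  0   4  21 ]
R3 <- R3 - (-4)*R2:  [ 0  0  5 ]
All pivots nonzero; naive elimination completes without hitting a zero pivot.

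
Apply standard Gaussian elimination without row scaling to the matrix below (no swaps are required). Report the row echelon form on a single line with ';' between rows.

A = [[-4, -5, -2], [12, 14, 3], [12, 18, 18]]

REF = [-4 -5 -2; 0 -1 -3; 0 0 3]

Forward elimination:
R2 <- R2 - (-3)*R1:  [  0  -1  -3 ]
R3 <- R3 - (-3)*R1:  [  0   3  12 ]
R3 <- R3 - (-3)*R2:  [ 0  0  3 ]
Row echelon form:
[ -4  -5  -2 ]
[  0  -1  -3 ]
[  0   0   3 ]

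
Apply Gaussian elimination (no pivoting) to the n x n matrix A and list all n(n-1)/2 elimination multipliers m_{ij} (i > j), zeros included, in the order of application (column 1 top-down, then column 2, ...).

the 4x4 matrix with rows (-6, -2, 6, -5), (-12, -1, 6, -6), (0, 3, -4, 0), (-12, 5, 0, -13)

Forward elimination:
R2 <- R2 - (2)*R1:  [  0   3  -6   4 ]
R3: entry in column 1 is already 0 -> m_{31} = 0 (no row operation needed)
R4 <- R4 - (2)*R1:  [   0    9  -12   -3 ]
R3 <- R3 - (1)*R2:  [  0   0   2  -4 ]
R4 <- R4 - (3)*R2:  [   0    0    6  -15 ]
R4 <- R4 - (3)*R3:  [  0   0   0  -3 ]
Multipliers (in order of application): m_{21} = 2, m_{31} = 0, m_{41} = 2, m_{32} = 1, m_{42} = 3, m_{43} = 3

multipliers: 2, 0, 2, 1, 3, 3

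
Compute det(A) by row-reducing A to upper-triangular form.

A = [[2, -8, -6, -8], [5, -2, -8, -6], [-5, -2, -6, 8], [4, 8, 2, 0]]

Forward elimination:
R2 <- R2 - (5/2)*R1:  [  0  18   7  14 ]
R3 <- R3 - (-5/2)*R1:  [   0  -22  -21  -12 ]
R4 <- R4 - (2)*R1:  [  0  24  14  16 ]
R3 <- R3 - (-11/9)*R2:  [      0       0  -112/9    46/9 ]
R4 <- R4 - (4/3)*R2:  [    0     0  14/3  -8/3 ]
R4 <- R4 - (-3/8)*R3:  [    0     0     0  -3/4 ]
Upper-triangular form:
[ 2  -8      -6    -8 ]
[ 0  18       7    14 ]
[ 0   0  -112/9  46/9 ]
[ 0   0       0  -3/4 ]
det(A) = (-1)^0 * (2) * (18) * (-112/9) * (-3/4) = 336  (0 row swaps -> sign +1)

det(A) = 336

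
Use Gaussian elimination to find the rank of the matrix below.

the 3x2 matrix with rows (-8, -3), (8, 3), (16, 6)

rank(A) = 1

Row reduction:
R2 <- R2 - (-1)*R1:  [ 0  0 ]
R3 <- R3 - (-2)*R1:  [ 0  0 ]
Row echelon form:
[ -8  -3 ]
[  0   0 ]
[  0   0 ]
Nonzero rows / pivot columns: 1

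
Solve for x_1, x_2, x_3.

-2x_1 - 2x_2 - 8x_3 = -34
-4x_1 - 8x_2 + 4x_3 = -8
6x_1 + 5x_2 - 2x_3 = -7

(-4, 5, 4)

Forward elimination on [A|b]:
R2 <- R2 - (2)*R1:  [  0  -4  20  60 ]
R3 <- R3 - (-3)*R1:  [    0    -1   -26  -109 ]
R3 <- R3 - (1/4)*R2:  [    0     0   -31  -124 ]
Row echelon form:
[ -2  -2   -8  |   -34 ]
[  0  -4   20  |    60 ]
[  0   0  -31  |  -124 ]
Back-substitution:
x_3 = (-124) / -31 = 4
x_2 = (60 - (20)*(4)) / -4 = 5
x_1 = (-34 - (-2)*(5) - (-8)*(4)) / -2 = -4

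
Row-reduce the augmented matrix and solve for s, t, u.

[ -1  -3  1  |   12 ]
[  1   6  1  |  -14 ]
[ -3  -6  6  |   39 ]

Forward elimination on [A|b]:
R2 <- R2 - (-1)*R1:  [  0   3   2  -2 ]
R3 <- R3 - (3)*R1:  [ 0  3  3  3 ]
R3 <- R3 - (1)*R2:  [ 0  0  1  5 ]
Row echelon form:
[ -1  -3  1  |  12 ]
[  0   3  2  |  -2 ]
[  0   0  1  |   5 ]
Back-substitution:
u = (5) / 1 = 5
t = (-2 - (2)*(5)) / 3 = -4
s = (12 - (-3)*(-4) - (1)*(5)) / -1 = 5

(5, -4, 5)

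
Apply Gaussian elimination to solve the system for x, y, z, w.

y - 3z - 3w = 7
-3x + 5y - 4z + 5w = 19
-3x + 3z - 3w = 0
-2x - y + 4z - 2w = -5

Forward elimination on [A|b]:
R1 <-> R2   (pivot in column 1 was zero)
[ -3   5  -4   5  19 ]
[  0   1  -3  -3   7 ]
[ -3   0   3  -3   0 ]
[ -2  -1   4  -2  -5 ]
R3 <- R3 - (1)*R1:  [   0   -5    7   -8  -19 ]
R4 <- R4 - (2/3)*R1:  [     0  -13/3   20/3  -16/3  -53/3 ]
R3 <- R3 - (-5)*R2:  [   0    0   -8  -23   16 ]
R4 <- R4 - (-13/3)*R2:  [     0      0  -19/3  -55/3   38/3 ]
R4 <- R4 - (19/24)*R3:  [    0     0     0  -1/8     0 ]
Row echelon form:
[ -3  5  -4     5  |  19 ]
[  0  1  -3    -3  |   7 ]
[  0  0  -8   -23  |  16 ]
[  0  0   0  -1/8  |   0 ]
Back-substitution:
w = (0) / (-1/8) = 0
z = (16 - (-23)*(0)) / -8 = -2
y = (7 - (-3)*(-2) - (-3)*(0)) / 1 = 1
x = (19 - (5)*(1) - (-4)*(-2) - (5)*(0)) / -3 = -2

(-2, 1, -2, 0)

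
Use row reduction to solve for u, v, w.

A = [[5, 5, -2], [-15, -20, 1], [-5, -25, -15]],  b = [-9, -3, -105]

Forward elimination on [A|b]:
R2 <- R2 - (-3)*R1:  [   0   -5   -5  -30 ]
R3 <- R3 - (-1)*R1:  [    0   -20   -17  -114 ]
R3 <- R3 - (4)*R2:  [ 0  0  3  6 ]
Row echelon form:
[ 5   5  -2  |   -9 ]
[ 0  -5  -5  |  -30 ]
[ 0   0   3  |    6 ]
Back-substitution:
w = (6) / 3 = 2
v = (-30 - (-5)*(2)) / -5 = 4
u = (-9 - (5)*(4) - (-2)*(2)) / 5 = -5

(-5, 4, 2)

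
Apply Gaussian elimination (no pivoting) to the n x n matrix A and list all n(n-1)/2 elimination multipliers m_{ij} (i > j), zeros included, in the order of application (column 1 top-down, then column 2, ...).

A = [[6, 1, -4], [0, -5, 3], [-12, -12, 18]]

multipliers: 0, -2, 2

Forward elimination:
R2: entry in column 1 is already 0 -> m_{21} = 0 (no row operation needed)
R3 <- R3 - (-2)*R1:  [   0  -10   10 ]
R3 <- R3 - (2)*R2:  [ 0  0  4 ]
Multipliers (in order of application): m_{21} = 0, m_{31} = -2, m_{32} = 2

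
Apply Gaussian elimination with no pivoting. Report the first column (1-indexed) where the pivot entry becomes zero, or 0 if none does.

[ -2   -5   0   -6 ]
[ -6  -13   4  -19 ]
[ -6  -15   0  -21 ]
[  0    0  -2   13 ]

first zero-pivot column = 3

Naive forward elimination:
R2 <- R2 - (3)*R1:  [  0   2   4  -1 ]
R3 <- R3 - (3)*R1:  [  0   0   0  -3 ]
Matrix at this point:
[ -2  -5   0  -6 ]
[  0   2   4  -1 ]
[  0   0   0  -3 ]
[  0   0  -2  13 ]
Pivot entry (3,3) is zero but row 4 has -2 in column 3 -> naive elimination stops; a row interchange (e.g. R3 <-> R4) would be required here.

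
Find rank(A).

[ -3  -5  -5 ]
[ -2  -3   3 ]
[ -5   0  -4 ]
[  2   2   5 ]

rank(A) = 3

Row reduction:
R2 <- R2 - (2/3)*R1:  [    0   1/3  19/3 ]
R3 <- R3 - (5/3)*R1:  [    0  25/3  13/3 ]
R4 <- R4 - (-2/3)*R1:  [    0  -4/3   5/3 ]
R3 <- R3 - (25)*R2:  [    0     0  -154 ]
R4 <- R4 - (-4)*R2:  [  0   0  27 ]
R4 <- R4 - (-27/154)*R3:  [ 0  0  0 ]
Row echelon form:
[ -3   -5    -5 ]
[  0  1/3  19/3 ]
[  0    0  -154 ]
[  0    0     0 ]
Nonzero rows / pivot columns: 3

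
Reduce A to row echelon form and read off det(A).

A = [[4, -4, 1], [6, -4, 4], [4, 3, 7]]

det(A) = -22

Forward elimination:
R2 <- R2 - (3/2)*R1:  [   0    2  5/2 ]
R3 <- R3 - (1)*R1:  [ 0  7  6 ]
R3 <- R3 - (7/2)*R2:  [     0      0  -11/4 ]
Upper-triangular form:
[ 4  -4      1 ]
[ 0   2    5/2 ]
[ 0   0  -11/4 ]
det(A) = (-1)^0 * (4) * (2) * (-11/4) = -22  (0 row swaps -> sign +1)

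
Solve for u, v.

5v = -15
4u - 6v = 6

Forward elimination on [A|b]:
R1 <-> R2   (pivot in column 1 was zero)
[ 4  -6    6 ]
[ 0   5  -15 ]
Row echelon form:
[ 4  -6  |    6 ]
[ 0   5  |  -15 ]
Back-substitution:
v = (-15) / 5 = -3
u = (6 - (-6)*(-3)) / 4 = -3

(-3, -3)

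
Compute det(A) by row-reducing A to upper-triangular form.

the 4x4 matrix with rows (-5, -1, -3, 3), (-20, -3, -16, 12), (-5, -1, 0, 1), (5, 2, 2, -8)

det(A) = 45

Forward elimination:
R2 <- R2 - (4)*R1:  [  0   1  -4   0 ]
R3 <- R3 - (1)*R1:  [  0   0   3  -2 ]
R4 <- R4 - (-1)*R1:  [  0   1  -1  -5 ]
R4 <- R4 - (1)*R2:  [  0   0   3  -5 ]
R4 <- R4 - (1)*R3:  [  0   0   0  -3 ]
Upper-triangular form:
[ -5  -1  -3   3 ]
[  0   1  -4   0 ]
[  0   0   3  -2 ]
[  0   0   0  -3 ]
det(A) = (-1)^0 * (-5) * (1) * (3) * (-3) = 45  (0 row swaps -> sign +1)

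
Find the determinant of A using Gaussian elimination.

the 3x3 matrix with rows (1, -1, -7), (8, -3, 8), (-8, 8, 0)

Forward elimination:
R2 <- R2 - (8)*R1:  [  0   5  64 ]
R3 <- R3 - (-8)*R1:  [   0    0  -56 ]
Upper-triangular form:
[ 1  -1   -7 ]
[ 0   5   64 ]
[ 0   0  -56 ]
det(A) = (-1)^0 * (1) * (5) * (-56) = -280  (0 row swaps -> sign +1)

det(A) = -280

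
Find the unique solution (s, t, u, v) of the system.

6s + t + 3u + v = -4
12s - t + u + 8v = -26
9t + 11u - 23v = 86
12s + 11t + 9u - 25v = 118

(1, 3, -3, -4)

Forward elimination on [A|b]:
R2 <- R2 - (2)*R1:  [   0   -3   -5    6  -18 ]
R4 <- R4 - (2)*R1:  [   0    9    3  -27  126 ]
R3 <- R3 - (-3)*R2:  [  0   0  -4  -5  32 ]
R4 <- R4 - (-3)*R2:  [   0    0  -12   -9   72 ]
R4 <- R4 - (3)*R3:  [   0    0    0    6  -24 ]
Row echelon form:
[ 6   1   3   1  |   -4 ]
[ 0  -3  -5   6  |  -18 ]
[ 0   0  -4  -5  |   32 ]
[ 0   0   0   6  |  -24 ]
Back-substitution:
v = (-24) / 6 = -4
u = (32 - (-5)*(-4)) / -4 = -3
t = (-18 - (-5)*(-3) - (6)*(-4)) / -3 = 3
s = (-4 - (1)*(3) - (3)*(-3) - (1)*(-4)) / 6 = 1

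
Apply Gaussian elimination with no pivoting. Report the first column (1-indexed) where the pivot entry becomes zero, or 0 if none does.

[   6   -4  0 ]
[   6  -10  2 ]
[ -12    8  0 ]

first zero-pivot column = 3

Naive forward elimination:
R2 <- R2 - (1)*R1:  [  0  -6   2 ]
R3 <- R3 - (-2)*R1:  [ 0  0  0 ]
Matrix at this point:
[ 6  -4  0 ]
[ 0  -6  2 ]
[ 0   0  0 ]
Pivot entry (3,3) in the last row is zero and there are no rows below to swap with -> zero pivot in column 3 (A is singular).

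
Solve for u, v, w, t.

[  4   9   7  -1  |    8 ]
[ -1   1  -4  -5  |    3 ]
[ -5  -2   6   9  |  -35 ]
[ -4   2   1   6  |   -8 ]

(5, 2, -4, 2)

Forward elimination on [A|b]:
R2 <- R2 - (-1/4)*R1:  [     0   13/4   -9/4  -21/4      5 ]
R3 <- R3 - (-5/4)*R1:  [    0  37/4  59/4  31/4   -25 ]
R4 <- R4 - (-1)*R1:  [  0  11   8   5   0 ]
R3 <- R3 - (37/13)*R2:  [       0        0   275/13   295/13  -510/13 ]
R4 <- R4 - (44/13)*R2:  [       0        0   203/13   296/13  -220/13 ]
R4 <- R4 - (203/275)*R3:  [      0       0       0  331/55  662/55 ]
Row echelon form:
[ 4     9       7      -1  |        8 ]
[ 0  13/4    -9/4   -21/4  |        5 ]
[ 0     0  275/13  295/13  |  -510/13 ]
[ 0     0       0  331/55  |   662/55 ]
Back-substitution:
t = (662/55) / (331/55) = 2
w = (-510/13 - (295/13)*(2)) / (275/13) = -4
v = (5 - (-9/4)*(-4) - (-21/4)*(2)) / (13/4) = 2
u = (8 - (9)*(2) - (7)*(-4) - (-1)*(2)) / 4 = 5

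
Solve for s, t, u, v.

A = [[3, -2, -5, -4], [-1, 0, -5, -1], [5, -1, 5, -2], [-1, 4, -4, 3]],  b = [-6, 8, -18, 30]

Forward elimination on [A|b]:
R2 <- R2 - (-1/3)*R1:  [     0   -2/3  -20/3   -7/3      6 ]
R3 <- R3 - (5/3)*R1:  [    0   7/3  40/3  14/3    -8 ]
R4 <- R4 - (-1/3)*R1:  [     0   10/3  -17/3    5/3     28 ]
R3 <- R3 - (-7/2)*R2:  [    0     0   -10  -7/2    13 ]
R4 <- R4 - (-5)*R2:  [   0    0  -39  -10   58 ]
R4 <- R4 - (39/10)*R3:  [     0      0      0  73/20  73/10 ]
Row echelon form:
[ 3    -2     -5     -4  |     -6 ]
[ 0  -2/3  -20/3   -7/3  |      6 ]
[ 0     0    -10   -7/2  |     13 ]
[ 0     0      0  73/20  |  73/10 ]
Back-substitution:
v = (73/10) / (73/20) = 2
u = (13 - (-7/2)*(2)) / -10 = -2
t = (6 - (-20/3)*(-2) - (-7/3)*(2)) / (-2/3) = 4
s = (-6 - (-2)*(4) - (-5)*(-2) - (-4)*(2)) / 3 = 0

(0, 4, -2, 2)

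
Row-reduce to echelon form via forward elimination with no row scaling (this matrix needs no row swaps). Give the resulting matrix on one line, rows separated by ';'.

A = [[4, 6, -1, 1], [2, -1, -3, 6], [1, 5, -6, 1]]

Forward elimination:
R2 <- R2 - (1/2)*R1:  [    0    -4  -5/2  11/2 ]
R3 <- R3 - (1/4)*R1:  [     0    7/2  -23/4    3/4 ]
R3 <- R3 - (-7/8)*R2:  [       0        0  -127/16    89/16 ]
Row echelon form:
[ 4   6       -1      1 ]
[ 0  -4     -5/2   11/2 ]
[ 0   0  -127/16  89/16 ]

REF = [4 6 -1 1; 0 -4 -5/2 11/2; 0 0 -127/16 89/16]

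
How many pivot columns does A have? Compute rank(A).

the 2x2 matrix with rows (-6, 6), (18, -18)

rank(A) = 1

Row reduction:
R2 <- R2 - (-3)*R1:  [ 0  0 ]
Row echelon form:
[ -6  6 ]
[  0  0 ]
Nonzero rows / pivot columns: 1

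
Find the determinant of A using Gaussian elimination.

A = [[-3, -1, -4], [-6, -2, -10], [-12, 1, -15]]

Forward elimination:
R2 <- R2 - (2)*R1:  [  0   0  -2 ]
R3 <- R3 - (4)*R1:  [ 0  5  1 ]
R2 <-> R3   (pivot in column 2 was zero)
[ -3  -1  -4 ]
[  0   5   1 ]
[  0   0  -2 ]
Upper-triangular form:
[ -3  -1  -4 ]
[  0   5   1 ]
[  0   0  -2 ]
det(A) = (-1)^1 * (-3) * (5) * (-2) = -30  (1 row swap -> sign -1)

det(A) = -30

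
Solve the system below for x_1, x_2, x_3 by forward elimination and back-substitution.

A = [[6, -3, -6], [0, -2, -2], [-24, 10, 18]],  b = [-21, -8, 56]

Forward elimination on [A|b]:
R3 <- R3 - (-4)*R1:  [   0   -2   -6  -28 ]
R3 <- R3 - (1)*R2:  [   0    0   -4  -20 ]
Row echelon form:
[ 6  -3  -6  |  -21 ]
[ 0  -2  -2  |   -8 ]
[ 0   0  -4  |  -20 ]
Back-substitution:
x_3 = (-20) / -4 = 5
x_2 = (-8 - (-2)*(5)) / -2 = -1
x_1 = (-21 - (-3)*(-1) - (-6)*(5)) / 6 = 1

(1, -1, 5)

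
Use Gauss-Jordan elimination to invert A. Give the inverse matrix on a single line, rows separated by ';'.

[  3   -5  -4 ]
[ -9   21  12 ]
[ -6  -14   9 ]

Gauss-Jordan on [A | I]:
R1 <- (1/3)*R1:  [    1  -5/3  -4/3  |   1/3     0     0 ]
R2 <- R2 - (-9)*R1:  [ 0  6  0  |  3  1  0 ]
R3 <- R3 - (-6)*R1:  [   0  -24    1  |    2    0    1 ]
R2 <- (1/6)*R2:  [   0    1    0  |  1/2  1/6    0 ]
R1 <- R1 - (-5/3)*R2:  [    1     0  -4/3  |   7/6  5/18     0 ]
R3 <- R3 - (-24)*R2:  [  0   0   1  |  14   4   1 ]
R1 <- R1 - (-4/3)*R3:  [      1       0       0  |   119/6  101/18     4/3 ]
Right block of [I | A^{-1}] is the inverse:
[ 119/6  101/18  4/3 ]
[   1/2     1/6    0 ]
[    14       4    1 ]

inverse = [119/6 101/18 4/3; 1/2 1/6 0; 14 4 1]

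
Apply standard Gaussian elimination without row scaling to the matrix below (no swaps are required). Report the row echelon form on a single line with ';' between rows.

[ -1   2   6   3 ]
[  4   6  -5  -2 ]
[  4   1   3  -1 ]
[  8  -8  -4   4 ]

Forward elimination:
R2 <- R2 - (-4)*R1:  [  0  14  19  10 ]
R3 <- R3 - (-4)*R1:  [  0   9  27  11 ]
R4 <- R4 - (-8)*R1:  [  0   8  44  28 ]
R3 <- R3 - (9/14)*R2:  [      0       0  207/14    32/7 ]
R4 <- R4 - (4/7)*R2:  [     0      0  232/7  156/7 ]
R4 <- R4 - (464/207)*R3:  [        0         0         0  2492/207 ]
Row echelon form:
[ -1   2       6         3 ]
[  0  14      19        10 ]
[  0   0  207/14      32/7 ]
[  0   0       0  2492/207 ]

REF = [-1 2 6 3; 0 14 19 10; 0 0 207/14 32/7; 0 0 0 2492/207]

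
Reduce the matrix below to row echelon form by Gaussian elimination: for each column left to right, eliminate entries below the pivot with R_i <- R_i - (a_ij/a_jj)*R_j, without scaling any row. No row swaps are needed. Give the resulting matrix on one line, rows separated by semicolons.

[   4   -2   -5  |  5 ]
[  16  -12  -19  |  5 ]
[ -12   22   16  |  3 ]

Forward elimination:
R2 <- R2 - (4)*R1:  [   0   -4    1  -15 ]
R3 <- R3 - (-3)*R1:  [  0  16   1  18 ]
R3 <- R3 - (-4)*R2:  [   0    0    5  -42 ]
Row echelon form:
[ 4  -2  -5  |    5 ]
[ 0  -4   1  |  -15 ]
[ 0   0   5  |  -42 ]

REF = [4 -2 -5 5; 0 -4 1 -15; 0 0 5 -42]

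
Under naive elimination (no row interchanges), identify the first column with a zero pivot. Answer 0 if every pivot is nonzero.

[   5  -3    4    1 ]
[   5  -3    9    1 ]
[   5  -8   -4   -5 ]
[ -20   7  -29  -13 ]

Naive forward elimination:
R2 <- R2 - (1)*R1:  [ 0  0  5  0 ]
R3 <- R3 - (1)*R1:  [  0  -5  -8  -6 ]
R4 <- R4 - (-4)*R1:  [   0   -5  -13   -9 ]
Matrix at this point:
[ 5  -3    4   1 ]
[ 0   0    5   0 ]
[ 0  -5   -8  -6 ]
[ 0  -5  -13  -9 ]
Pivot entry (2,2) is zero but row 3 has -5 in column 2 -> naive elimination stops; a row interchange (e.g. R2 <-> R3) would be required here.

first zero-pivot column = 2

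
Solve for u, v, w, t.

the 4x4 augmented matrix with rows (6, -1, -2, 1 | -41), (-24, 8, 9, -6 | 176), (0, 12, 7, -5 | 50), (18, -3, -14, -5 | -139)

(-5, 1, 4, -2)

Forward elimination on [A|b]:
R2 <- R2 - (-4)*R1:  [  0   4   1  -2  12 ]
R4 <- R4 - (3)*R1:  [   0    0   -8   -8  -16 ]
R3 <- R3 - (3)*R2:  [  0   0   4   1  14 ]
R4 <- R4 - (-2)*R3:  [  0   0   0  -6  12 ]
Row echelon form:
[ 6  -1  -2   1  |  -41 ]
[ 0   4   1  -2  |   12 ]
[ 0   0   4   1  |   14 ]
[ 0   0   0  -6  |   12 ]
Back-substitution:
t = (12) / -6 = -2
w = (14 - (1)*(-2)) / 4 = 4
v = (12 - (1)*(4) - (-2)*(-2)) / 4 = 1
u = (-41 - (-1)*(1) - (-2)*(4) - (1)*(-2)) / 6 = -5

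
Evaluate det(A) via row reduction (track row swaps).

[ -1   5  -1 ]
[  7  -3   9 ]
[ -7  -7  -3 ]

Forward elimination:
R2 <- R2 - (-7)*R1:  [  0  32   2 ]
R3 <- R3 - (7)*R1:  [   0  -42    4 ]
R3 <- R3 - (-21/16)*R2:  [    0     0  53/8 ]
Upper-triangular form:
[ -1   5    -1 ]
[  0  32     2 ]
[  0   0  53/8 ]
det(A) = (-1)^0 * (-1) * (32) * (53/8) = -212  (0 row swaps -> sign +1)

det(A) = -212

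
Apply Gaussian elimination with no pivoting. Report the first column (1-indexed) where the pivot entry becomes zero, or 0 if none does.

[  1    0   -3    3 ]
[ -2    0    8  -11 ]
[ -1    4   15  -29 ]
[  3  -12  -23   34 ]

first zero-pivot column = 2

Naive forward elimination:
R2 <- R2 - (-2)*R1:  [  0   0   2  -5 ]
R3 <- R3 - (-1)*R1:  [   0    4   12  -26 ]
R4 <- R4 - (3)*R1:  [   0  -12  -14   25 ]
Matrix at this point:
[ 1    0   -3    3 ]
[ 0    0    2   -5 ]
[ 0    4   12  -26 ]
[ 0  -12  -14   25 ]
Pivot entry (2,2) is zero but row 3 has 4 in column 2 -> naive elimination stops; a row interchange (e.g. R2 <-> R3) would be required here.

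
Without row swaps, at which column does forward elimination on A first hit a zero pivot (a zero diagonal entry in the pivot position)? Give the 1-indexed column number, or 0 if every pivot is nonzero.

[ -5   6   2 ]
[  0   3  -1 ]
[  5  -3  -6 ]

Naive forward elimination:
R3 <- R3 - (-1)*R1:  [  0   3  -4 ]
R3 <- R3 - (1)*R2:  [  0   0  -3 ]
All pivots nonzero; naive elimination completes without hitting a zero pivot.

first zero-pivot column = 0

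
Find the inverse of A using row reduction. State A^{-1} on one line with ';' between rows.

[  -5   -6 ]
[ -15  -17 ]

inverse = [17/5 -6/5; -3 1]

Gauss-Jordan on [A | I]:
R1 <- (1/-5)*R1:  [    1   6/5  |  -1/5     0 ]
R2 <- R2 - (-15)*R1:  [  0   1  |  -3   1 ]
R1 <- R1 - (6/5)*R2:  [    1     0  |  17/5  -6/5 ]
Right block of [I | A^{-1}] is the inverse:
[ 17/5  -6/5 ]
[   -3     1 ]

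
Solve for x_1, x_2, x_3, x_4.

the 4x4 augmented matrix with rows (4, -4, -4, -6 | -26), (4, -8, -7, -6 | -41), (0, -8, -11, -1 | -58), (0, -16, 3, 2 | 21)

Forward elimination on [A|b]:
R2 <- R2 - (1)*R1:  [   0   -4   -3    0  -15 ]
R3 <- R3 - (2)*R2:  [   0    0   -5   -1  -28 ]
R4 <- R4 - (4)*R2:  [  0   0  15   2  81 ]
R4 <- R4 - (-3)*R3:  [  0   0   0  -1  -3 ]
Row echelon form:
[ 4  -4  -4  -6  |  -26 ]
[ 0  -4  -3   0  |  -15 ]
[ 0   0  -5  -1  |  -28 ]
[ 0   0   0  -1  |   -3 ]
Back-substitution:
x_4 = (-3) / -1 = 3
x_3 = (-28 - (-1)*(3)) / -5 = 5
x_2 = (-15 - (-3)*(5)) / -4 = 0
x_1 = (-26 - (-4)*(0) - (-4)*(5) - (-6)*(3)) / 4 = 3

(3, 0, 5, 3)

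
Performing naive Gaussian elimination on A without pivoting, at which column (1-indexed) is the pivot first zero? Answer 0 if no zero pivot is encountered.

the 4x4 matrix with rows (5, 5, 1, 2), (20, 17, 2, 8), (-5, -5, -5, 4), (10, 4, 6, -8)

first zero-pivot column = 4

Naive forward elimination:
R2 <- R2 - (4)*R1:  [  0  -3  -2   0 ]
R3 <- R3 - (-1)*R1:  [  0   0  -4   6 ]
R4 <- R4 - (2)*R1:  [   0   -6    4  -12 ]
R4 <- R4 - (2)*R2:  [   0    0    8  -12 ]
R4 <- R4 - (-2)*R3:  [ 0  0  0  0 ]
Matrix at this point:
[ 5   5   1  2 ]
[ 0  -3  -2  0 ]
[ 0   0  -4  6 ]
[ 0   0   0  0 ]
Pivot entry (4,4) in the last row is zero and there are no rows below to swap with -> zero pivot in column 4 (A is singular).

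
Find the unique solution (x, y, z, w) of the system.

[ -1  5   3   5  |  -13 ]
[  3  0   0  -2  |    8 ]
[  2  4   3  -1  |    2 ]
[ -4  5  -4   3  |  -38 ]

(2, -3, 3, -1)

Forward elimination on [A|b]:
R2 <- R2 - (-3)*R1:  [   0   15    9   13  -31 ]
R3 <- R3 - (-2)*R1:  [   0   14    9    9  -24 ]
R4 <- R4 - (4)*R1:  [   0  -15  -16  -17   14 ]
R3 <- R3 - (14/15)*R2:  [      0       0     3/5  -47/15   74/15 ]
R4 <- R4 - (-1)*R2:  [   0    0   -7   -4  -17 ]
R4 <- R4 - (-35/3)*R3:  [      0       0       0  -365/9   365/9 ]
Row echelon form:
[ -1   5    3       5  |    -13 ]
[  0  15    9      13  |    -31 ]
[  0   0  3/5  -47/15  |  74/15 ]
[  0   0    0  -365/9  |  365/9 ]
Back-substitution:
w = (365/9) / (-365/9) = -1
z = (74/15 - (-47/15)*(-1)) / (3/5) = 3
y = (-31 - (9)*(3) - (13)*(-1)) / 15 = -3
x = (-13 - (5)*(-3) - (3)*(3) - (5)*(-1)) / -1 = 2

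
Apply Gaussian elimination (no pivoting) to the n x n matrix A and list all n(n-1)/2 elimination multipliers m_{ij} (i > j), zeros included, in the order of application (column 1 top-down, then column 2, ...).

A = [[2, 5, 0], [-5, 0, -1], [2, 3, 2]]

multipliers: -5/2, 1, -4/25

Forward elimination:
R2 <- R2 - (-5/2)*R1:  [    0  25/2    -1 ]
R3 <- R3 - (1)*R1:  [  0  -2   2 ]
R3 <- R3 - (-4/25)*R2:  [     0      0  46/25 ]
Multipliers (in order of application): m_{21} = -5/2, m_{31} = 1, m_{32} = -4/25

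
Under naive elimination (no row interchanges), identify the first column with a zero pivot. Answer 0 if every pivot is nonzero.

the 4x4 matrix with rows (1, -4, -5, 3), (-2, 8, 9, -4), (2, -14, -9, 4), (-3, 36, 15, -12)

Naive forward elimination:
R2 <- R2 - (-2)*R1:  [  0   0  -1   2 ]
R3 <- R3 - (2)*R1:  [  0  -6   1  -2 ]
R4 <- R4 - (-3)*R1:  [  0  24   0  -3 ]
Matrix at this point:
[ 1  -4  -5   3 ]
[ 0   0  -1   2 ]
[ 0  -6   1  -2 ]
[ 0  24   0  -3 ]
Pivot entry (2,2) is zero but row 3 has -6 in column 2 -> naive elimination stops; a row interchange (e.g. R2 <-> R3) would be required here.

first zero-pivot column = 2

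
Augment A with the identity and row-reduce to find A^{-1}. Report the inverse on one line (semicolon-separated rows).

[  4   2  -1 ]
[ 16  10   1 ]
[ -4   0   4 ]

inverse = [-5/2 1/2 -3/4; 17/4 -3/4 5/4; -5/2 1/2 -1/2]

Gauss-Jordan on [A | I]:
R1 <- (1/4)*R1:  [    1   1/2  -1/4  |   1/4     0     0 ]
R2 <- R2 - (16)*R1:  [  0   2   5  |  -4   1   0 ]
R3 <- R3 - (-4)*R1:  [ 0  2  3  |  1  0  1 ]
R2 <- (1/2)*R2:  [   0    1  5/2  |   -2  1/2    0 ]
R1 <- R1 - (1/2)*R2:  [    1     0  -3/2  |   5/4  -1/4     0 ]
R3 <- R3 - (2)*R2:  [  0   0  -2  |   5  -1   1 ]
R3 <- (1/-2)*R3:  [    0     0     1  |  -5/2   1/2  -1/2 ]
R1 <- R1 - (-3/2)*R3:  [    1     0     0  |  -5/2   1/2  -3/4 ]
R2 <- R2 - (5/2)*R3:  [    0     1     0  |  17/4  -3/4   5/4 ]
Right block of [I | A^{-1}] is the inverse:
[ -5/2   1/2  -3/4 ]
[ 17/4  -3/4   5/4 ]
[ -5/2   1/2  -1/2 ]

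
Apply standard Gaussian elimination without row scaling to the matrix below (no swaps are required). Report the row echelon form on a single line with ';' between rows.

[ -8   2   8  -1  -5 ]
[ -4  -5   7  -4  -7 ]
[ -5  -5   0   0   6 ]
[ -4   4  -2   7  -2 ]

Forward elimination:
R2 <- R2 - (1/2)*R1:  [    0    -6     3  -7/2  -9/2 ]
R3 <- R3 - (5/8)*R1:  [     0  -25/4     -5    5/8   73/8 ]
R4 <- R4 - (1/2)*R1:  [    0     3    -6  15/2   1/2 ]
R3 <- R3 - (25/24)*R2:  [      0       0   -65/8  205/48  221/16 ]
R4 <- R4 - (-1/2)*R2:  [    0     0  -9/2  23/4  -7/4 ]
R4 <- R4 - (36/65)*R3:  [     0      0      0  44/13  -47/5 ]
Row echelon form:
[ -8   2      8      -1      -5 ]
[  0  -6      3    -7/2    -9/2 ]
[  0   0  -65/8  205/48  221/16 ]
[  0   0      0   44/13   -47/5 ]

REF = [-8 2 8 -1 -5; 0 -6 3 -7/2 -9/2; 0 0 -65/8 205/48 221/16; 0 0 0 44/13 -47/5]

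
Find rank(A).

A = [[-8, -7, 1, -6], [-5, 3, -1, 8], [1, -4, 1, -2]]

rank(A) = 3

Row reduction:
R2 <- R2 - (5/8)*R1:  [     0   59/8  -13/8   47/4 ]
R3 <- R3 - (-1/8)*R1:  [     0  -39/8    9/8  -11/4 ]
R3 <- R3 - (-39/59)*R2:  [      0       0    3/59  296/59 ]
Row echelon form:
[ -8    -7      1      -6 ]
[  0  59/8  -13/8    47/4 ]
[  0     0   3/59  296/59 ]
Nonzero rows / pivot columns: 3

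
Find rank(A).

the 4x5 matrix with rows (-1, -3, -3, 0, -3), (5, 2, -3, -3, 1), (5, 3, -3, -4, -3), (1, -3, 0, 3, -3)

Row reduction:
R2 <- R2 - (-5)*R1:  [   0  -13  -18   -3  -14 ]
R3 <- R3 - (-5)*R1:  [   0  -12  -18   -4  -18 ]
R4 <- R4 - (-1)*R1:  [  0  -6  -3   3  -6 ]
R3 <- R3 - (12/13)*R2:  [      0       0  -18/13  -16/13  -66/13 ]
R4 <- R4 - (6/13)*R2:  [     0      0  69/13  57/13   6/13 ]
R4 <- R4 - (-23/6)*R3:  [    0     0     0  -1/3   -19 ]
Row echelon form:
[ -1   -3      -3       0      -3 ]
[  0  -13     -18      -3     -14 ]
[  0    0  -18/13  -16/13  -66/13 ]
[  0    0       0    -1/3     -19 ]
Nonzero rows / pivot columns: 4

rank(A) = 4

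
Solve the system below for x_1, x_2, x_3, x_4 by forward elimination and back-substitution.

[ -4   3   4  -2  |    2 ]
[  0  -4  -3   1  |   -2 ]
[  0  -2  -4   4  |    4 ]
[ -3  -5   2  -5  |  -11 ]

Forward elimination on [A|b]:
R4 <- R4 - (3/4)*R1:  [     0  -29/4     -1   -7/2  -25/2 ]
R3 <- R3 - (1/2)*R2:  [    0     0  -5/2   7/2     5 ]
R4 <- R4 - (29/16)*R2:  [      0       0   71/16  -85/16   -71/8 ]
R4 <- R4 - (-71/40)*R3:  [    0     0     0  9/10     0 ]
Row echelon form:
[ -4   3     4    -2  |   2 ]
[  0  -4    -3     1  |  -2 ]
[  0   0  -5/2   7/2  |   5 ]
[  0   0     0  9/10  |   0 ]
Back-substitution:
x_4 = (0) / (9/10) = 0
x_3 = (5 - (7/2)*(0)) / (-5/2) = -2
x_2 = (-2 - (-3)*(-2) - (1)*(0)) / -4 = 2
x_1 = (2 - (3)*(2) - (4)*(-2) - (-2)*(0)) / -4 = -1

(-1, 2, -2, 0)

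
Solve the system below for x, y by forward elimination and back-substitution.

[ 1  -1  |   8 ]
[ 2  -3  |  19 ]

Forward elimination on [A|b]:
R2 <- R2 - (2)*R1:  [  0  -1   3 ]
Row echelon form:
[ 1  -1  |  8 ]
[ 0  -1  |  3 ]
Back-substitution:
y = (3) / -1 = -3
x = (8 - (-1)*(-3)) / 1 = 5

(5, -3)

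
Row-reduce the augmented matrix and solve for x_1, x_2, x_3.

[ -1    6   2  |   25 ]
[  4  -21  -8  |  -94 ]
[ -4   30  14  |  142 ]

(-3, 2, 5)

Forward elimination on [A|b]:
R2 <- R2 - (-4)*R1:  [ 0  3  0  6 ]
R3 <- R3 - (4)*R1:  [  0   6   6  42 ]
R3 <- R3 - (2)*R2:  [  0   0   6  30 ]
Row echelon form:
[ -1  6  2  |  25 ]
[  0  3  0  |   6 ]
[  0  0  6  |  30 ]
Back-substitution:
x_3 = (30) / 6 = 5
x_2 = (6) / 3 = 2
x_1 = (25 - (6)*(2) - (2)*(5)) / -1 = -3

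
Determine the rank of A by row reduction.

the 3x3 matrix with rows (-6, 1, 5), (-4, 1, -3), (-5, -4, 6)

Row reduction:
R2 <- R2 - (2/3)*R1:  [     0    1/3  -19/3 ]
R3 <- R3 - (5/6)*R1:  [     0  -29/6   11/6 ]
R3 <- R3 - (-29/2)*R2:  [   0    0  -90 ]
Row echelon form:
[ -6    1      5 ]
[  0  1/3  -19/3 ]
[  0    0    -90 ]
Nonzero rows / pivot columns: 3

rank(A) = 3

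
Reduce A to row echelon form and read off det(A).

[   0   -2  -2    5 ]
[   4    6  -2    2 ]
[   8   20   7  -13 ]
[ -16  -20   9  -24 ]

det(A) = -72

Forward elimination:
R1 <-> R2   (pivot in column 1 was zero)
[   4    6  -2    2 ]
[   0   -2  -2    5 ]
[   8   20   7  -13 ]
[ -16  -20   9  -24 ]
R3 <- R3 - (2)*R1:  [   0    8   11  -17 ]
R4 <- R4 - (-4)*R1:  [   0    4    1  -16 ]
R3 <- R3 - (-4)*R2:  [ 0  0  3  3 ]
R4 <- R4 - (-2)*R2:  [  0   0  -3  -6 ]
R4 <- R4 - (-1)*R3:  [  0   0   0  -3 ]
Upper-triangular form:
[ 4   6  -2   2 ]
[ 0  -2  -2   5 ]
[ 0   0   3   3 ]
[ 0   0   0  -3 ]
det(A) = (-1)^1 * (4) * (-2) * (3) * (-3) = -72  (1 row swap -> sign -1)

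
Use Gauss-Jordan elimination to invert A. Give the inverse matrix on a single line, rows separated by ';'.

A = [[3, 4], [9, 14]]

inverse = [7/3 -2/3; -3/2 1/2]

Gauss-Jordan on [A | I]:
R1 <- (1/3)*R1:  [   1  4/3  |  1/3    0 ]
R2 <- R2 - (9)*R1:  [  0   2  |  -3   1 ]
R2 <- (1/2)*R2:  [    0     1  |  -3/2   1/2 ]
R1 <- R1 - (4/3)*R2:  [    1     0  |   7/3  -2/3 ]
Right block of [I | A^{-1}] is the inverse:
[  7/3  -2/3 ]
[ -3/2   1/2 ]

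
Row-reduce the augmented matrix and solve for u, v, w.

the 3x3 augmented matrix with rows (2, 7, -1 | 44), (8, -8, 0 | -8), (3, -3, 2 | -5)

Forward elimination on [A|b]:
R2 <- R2 - (4)*R1:  [    0   -36     4  -184 ]
R3 <- R3 - (3/2)*R1:  [     0  -27/2    7/2    -71 ]
R3 <- R3 - (3/8)*R2:  [  0   0   2  -2 ]
Row echelon form:
[ 2    7  -1  |    44 ]
[ 0  -36   4  |  -184 ]
[ 0    0   2  |    -2 ]
Back-substitution:
w = (-2) / 2 = -1
v = (-184 - (4)*(-1)) / -36 = 5
u = (44 - (7)*(5) - (-1)*(-1)) / 2 = 4

(4, 5, -1)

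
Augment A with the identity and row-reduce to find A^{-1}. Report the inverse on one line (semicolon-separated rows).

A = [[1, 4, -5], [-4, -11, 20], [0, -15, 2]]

Gauss-Jordan on [A | I]:
R2 <- R2 - (-4)*R1:  [ 0  5  0  |  4  1  0 ]
R2 <- (1/5)*R2:  [   0    1    0  |  4/5  1/5    0 ]
R1 <- R1 - (4)*R2:  [     1      0     -5  |  -11/5   -4/5      0 ]
R3 <- R3 - (-15)*R2:  [  0   0   2  |  12   3   1 ]
R3 <- (1/2)*R3:  [   0    0    1  |    6  3/2  1/2 ]
R1 <- R1 - (-5)*R3:  [     1      0      0  |  139/5  67/10    5/2 ]
Right block of [I | A^{-1}] is the inverse:
[ 139/5  67/10  5/2 ]
[   4/5    1/5    0 ]
[     6    3/2  1/2 ]

inverse = [139/5 67/10 5/2; 4/5 1/5 0; 6 3/2 1/2]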